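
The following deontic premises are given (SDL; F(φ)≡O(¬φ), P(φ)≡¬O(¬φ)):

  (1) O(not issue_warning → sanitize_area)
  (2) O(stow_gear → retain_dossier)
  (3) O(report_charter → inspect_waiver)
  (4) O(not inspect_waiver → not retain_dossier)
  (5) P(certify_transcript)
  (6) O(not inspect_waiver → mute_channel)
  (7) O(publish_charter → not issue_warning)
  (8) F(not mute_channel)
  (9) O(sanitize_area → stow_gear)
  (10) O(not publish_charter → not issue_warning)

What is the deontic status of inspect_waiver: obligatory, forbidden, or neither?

Premises 7 and 10 are O(publish_charter → not issue_warning) and O(not publish_charter → not issue_warning); every ideal world satisfies publish_charter or not publish_charter, so in either case not issue_warning holds — hence O(not issue_warning).
With premise 1, O(not issue_warning → sanitize_area), the K-axiom yields O(sanitize_area).
From O(sanitize_area) and premise 9, O(sanitize_area → stow_gear), we obtain O(stow_gear).
Applying K to premise 2 (O(stow_gear → retain_dossier)) and O(stow_gear) yields O(retain_dossier).
The contrapositive of premise 4 (O(not inspect_waiver → not retain_dossier)) is O(retain_dossier → inspect_waiver), and O(retain_dossier) is already established, so O(inspect_waiver).
Premises 3, 5, 6, 8 do not contribute to this derivation.
Hence inspect_waiver is obligatory.

Obligatory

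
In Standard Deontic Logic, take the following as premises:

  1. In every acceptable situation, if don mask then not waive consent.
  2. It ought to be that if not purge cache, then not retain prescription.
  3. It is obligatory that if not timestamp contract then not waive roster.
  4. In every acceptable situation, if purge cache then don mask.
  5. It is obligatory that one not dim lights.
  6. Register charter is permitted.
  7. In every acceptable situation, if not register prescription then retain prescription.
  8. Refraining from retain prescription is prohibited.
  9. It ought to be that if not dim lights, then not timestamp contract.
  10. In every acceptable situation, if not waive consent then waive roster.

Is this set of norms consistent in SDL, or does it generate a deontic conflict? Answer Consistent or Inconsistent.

Inconsistent

Premise 8, F(¬retain_prescription), is equivalent to O(retain_prescription).
Premise 2 is O(¬purge_cache → ¬retain_prescription); contrapositively O(retain_prescription → purge_cache). Since O(retain_prescription) holds, K gives O(purge_cache).
With premise 4, O(purge_cache → don_mask), the K-axiom yields O(don_mask).
Applying K to premise 1 (O(don_mask → ¬waive_consent)) and O(don_mask) yields O(¬waive_consent).
Premise 10 is O(¬waive_consent → waive_roster); since O(¬waive_consent), deontic closure gives O(waive_roster).
Premise 3, O(¬timestamp_contract → ¬waive_roster), contraposes to O(waive_roster → timestamp_contract); with O(waive_roster) we get O(timestamp_contract).
The contrapositive of premise 9 (O(¬dim_lights → ¬timestamp_contract)) is O(timestamp_contract → dim_lights), and O(timestamp_contract) is already established, so O(dim_lights).
Yet premise 5 states O(¬dim_lights).
We now have both O(dim_lights) and O(¬dim_lights) — dim_lights is simultaneously obligatory and forbidden, violating the D-axiom.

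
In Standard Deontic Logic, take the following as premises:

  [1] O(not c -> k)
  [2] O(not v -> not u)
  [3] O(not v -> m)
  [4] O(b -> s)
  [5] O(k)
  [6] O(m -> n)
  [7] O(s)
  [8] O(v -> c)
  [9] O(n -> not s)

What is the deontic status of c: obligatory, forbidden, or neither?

Obligatory

From premise 7 we have O(s).
Premise 9, O(n -> not s), contraposes to O(s -> not n); with O(s) we get O(not n).
Premise 6 is O(m -> n); contrapositively O(not n -> not m). Since O(not n) holds, K gives O(not m).
Premise 3 is O(not v -> m); contrapositively O(not m -> v). Since O(not m) holds, K gives O(v).
Premise 8 is O(v -> c); since O(v), deontic closure gives O(c).
Premises 1, 2, 4, 5 do not contribute to this derivation.
Hence c is obligatory.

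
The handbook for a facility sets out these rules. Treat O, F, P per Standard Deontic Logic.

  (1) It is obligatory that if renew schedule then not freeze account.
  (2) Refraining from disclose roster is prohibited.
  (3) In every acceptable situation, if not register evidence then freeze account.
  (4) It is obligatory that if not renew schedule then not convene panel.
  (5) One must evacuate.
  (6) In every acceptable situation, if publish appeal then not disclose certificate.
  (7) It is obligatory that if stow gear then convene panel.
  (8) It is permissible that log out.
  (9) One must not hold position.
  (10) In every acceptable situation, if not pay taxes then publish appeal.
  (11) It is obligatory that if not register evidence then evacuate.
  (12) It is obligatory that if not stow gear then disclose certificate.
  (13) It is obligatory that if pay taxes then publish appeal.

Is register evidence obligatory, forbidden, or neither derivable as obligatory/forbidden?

Obligatory

By case analysis on pay_taxes: premise 13 gives O(pay_taxes → publish_appeal) and premise 10 gives O(¬pay_taxes → publish_appeal), so O(publish_appeal) either way.
From O(publish_appeal) and premise 6, O(publish_appeal → ¬disclose_certificate), we obtain O(¬disclose_certificate).
Premise 12 is O(¬stow_gear → disclose_certificate); contrapositively O(¬disclose_certificate → stow_gear). Since O(¬disclose_certificate) holds, K gives O(stow_gear).
With premise 7, O(stow_gear → convene_panel), the K-axiom yields O(convene_panel).
Premise 4, O(¬renew_schedule → ¬convene_panel), contraposes to O(convene_panel → renew_schedule); with O(convene_panel) we get O(renew_schedule).
From O(renew_schedule) and premise 1, O(renew_schedule → ¬freeze_account), we obtain O(¬freeze_account).
Premise 3, O(¬register_evidence → freeze_account), contraposes to O(¬freeze_account → register_evidence); with O(¬freeze_account) we get O(register_evidence).
Premises 2, 5, 8, 9, 11 do not contribute to this derivation.
Hence register_evidence is obligatory.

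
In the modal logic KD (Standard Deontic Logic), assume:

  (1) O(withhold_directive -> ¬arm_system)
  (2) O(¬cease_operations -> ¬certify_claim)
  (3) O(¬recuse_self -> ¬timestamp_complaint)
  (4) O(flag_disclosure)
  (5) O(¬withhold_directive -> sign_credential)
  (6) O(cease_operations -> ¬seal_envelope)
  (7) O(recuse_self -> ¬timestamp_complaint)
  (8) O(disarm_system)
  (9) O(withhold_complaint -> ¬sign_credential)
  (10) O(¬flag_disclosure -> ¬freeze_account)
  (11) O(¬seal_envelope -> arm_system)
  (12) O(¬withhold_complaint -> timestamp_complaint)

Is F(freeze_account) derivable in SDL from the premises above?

No

Premise 10 is O(¬flag_disclosure -> ¬freeze_account), but O(¬flag_disclosure) is not derivable from the premises, so it does not yield O(¬freeze_account).
No other premise forces O(¬freeze_account). An ideal world satisfying every premise can still have freeze_account true, so F(freeze_account) is not derivable.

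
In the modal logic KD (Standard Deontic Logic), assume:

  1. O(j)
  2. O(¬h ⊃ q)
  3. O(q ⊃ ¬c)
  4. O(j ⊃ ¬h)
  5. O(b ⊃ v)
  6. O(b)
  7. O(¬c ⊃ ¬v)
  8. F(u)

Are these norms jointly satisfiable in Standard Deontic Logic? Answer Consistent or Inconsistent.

Premise 6 gives O(b).
Applying K to premise 5 (O(b ⊃ v)) and O(b) yields O(v).
Premise 7, O(¬c ⊃ ¬v), contraposes to O(v ⊃ c); with O(v) we get O(c).
Premise 3 is O(q ⊃ ¬c); contrapositively O(c ⊃ ¬q). Since O(c) holds, K gives O(¬q).
The contrapositive of premise 2 (O(¬h ⊃ q)) is O(¬q ⊃ h), and O(¬q) is already established, so O(h).
The contrapositive of premise 4 (O(j ⊃ ¬h)) is O(h ⊃ ¬j), and O(h) is already established, so O(¬j).
But premise 1 directly asserts O(j).
We now have both O(¬j) and O(j) — j is simultaneously obligatory and forbidden, violating the D-axiom.

Inconsistent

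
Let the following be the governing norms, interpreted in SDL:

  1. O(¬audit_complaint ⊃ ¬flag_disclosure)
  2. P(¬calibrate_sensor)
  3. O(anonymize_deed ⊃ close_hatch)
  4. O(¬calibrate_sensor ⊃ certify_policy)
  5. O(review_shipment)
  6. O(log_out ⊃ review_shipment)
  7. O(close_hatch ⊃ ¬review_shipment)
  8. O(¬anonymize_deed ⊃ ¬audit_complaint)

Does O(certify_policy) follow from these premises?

Premise 4 is O(¬calibrate_sensor ⊃ certify_policy), but O(¬calibrate_sensor) is not derivable from the premises (the permission P(¬calibrate_sensor) asserts only ¬O(calibrate_sensor), not O(¬calibrate_sensor)), so it does not yield O(certify_policy).
No other premise forces O(certify_policy). An ideal world satisfying every premise can still have certify_policy false, so O(certify_policy) is not derivable.

No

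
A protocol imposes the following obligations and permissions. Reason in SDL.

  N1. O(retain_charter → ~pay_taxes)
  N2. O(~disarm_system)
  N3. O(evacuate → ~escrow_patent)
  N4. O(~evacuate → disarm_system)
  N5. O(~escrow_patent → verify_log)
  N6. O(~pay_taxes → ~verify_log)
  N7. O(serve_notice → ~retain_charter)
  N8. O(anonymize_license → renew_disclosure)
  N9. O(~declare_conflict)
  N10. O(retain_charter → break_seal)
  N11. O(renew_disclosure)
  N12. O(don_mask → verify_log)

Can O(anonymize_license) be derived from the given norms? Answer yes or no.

Premise 8 is O(anonymize_license → renew_disclosure); even if O(renew_disclosure) held, inferring O(anonymize_license) would be affirming the consequent — invalid.
No other premise forces O(anonymize_license). An ideal world satisfying every premise can still have anonymize_license false, so O(anonymize_license) is not derivable.

No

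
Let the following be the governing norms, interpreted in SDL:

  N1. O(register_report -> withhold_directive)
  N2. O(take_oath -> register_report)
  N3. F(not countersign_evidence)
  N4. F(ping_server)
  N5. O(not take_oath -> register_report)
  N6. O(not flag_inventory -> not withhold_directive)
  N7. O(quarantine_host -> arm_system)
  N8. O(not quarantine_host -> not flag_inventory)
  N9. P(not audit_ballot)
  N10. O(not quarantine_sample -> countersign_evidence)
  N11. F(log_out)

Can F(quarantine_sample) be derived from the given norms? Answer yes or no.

No

Premise 10 is O(not quarantine_sample -> countersign_evidence); even if O(countersign_evidence) held, inferring O(not quarantine_sample) would be affirming the consequent — invalid.
No other premise forces O(not quarantine_sample). An ideal world satisfying every premise can still have quarantine_sample true, so F(quarantine_sample) is not derivable.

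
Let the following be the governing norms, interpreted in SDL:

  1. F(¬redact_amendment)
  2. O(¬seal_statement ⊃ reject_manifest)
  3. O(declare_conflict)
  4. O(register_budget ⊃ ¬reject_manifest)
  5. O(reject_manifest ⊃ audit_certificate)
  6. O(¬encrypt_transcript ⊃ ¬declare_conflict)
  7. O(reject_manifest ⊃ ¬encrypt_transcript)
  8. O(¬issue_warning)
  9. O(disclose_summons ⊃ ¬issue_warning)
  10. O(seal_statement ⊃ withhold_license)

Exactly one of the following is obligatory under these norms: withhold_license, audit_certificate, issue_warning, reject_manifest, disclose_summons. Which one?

Premise 3 states O(declare_conflict) outright.
Premise 6 is O(¬encrypt_transcript ⊃ ¬declare_conflict); contrapositively O(declare_conflict ⊃ encrypt_transcript). Since O(declare_conflict) holds, K gives O(encrypt_transcript).
Premise 7, O(reject_manifest ⊃ ¬encrypt_transcript), contraposes to O(encrypt_transcript ⊃ ¬reject_manifest); with O(encrypt_transcript) we get O(¬reject_manifest).
The contrapositive of premise 2 (O(¬seal_statement ⊃ reject_manifest)) is O(¬reject_manifest ⊃ seal_statement), and O(¬reject_manifest) is already established, so O(seal_statement).
Premise 10 is O(seal_statement ⊃ withhold_license); since O(seal_statement), deontic closure gives O(withhold_license).
So O(withhold_license) holds — withhold_license is obligatory. None of the other listed options is made obligatory by any chain of premises.

withhold_license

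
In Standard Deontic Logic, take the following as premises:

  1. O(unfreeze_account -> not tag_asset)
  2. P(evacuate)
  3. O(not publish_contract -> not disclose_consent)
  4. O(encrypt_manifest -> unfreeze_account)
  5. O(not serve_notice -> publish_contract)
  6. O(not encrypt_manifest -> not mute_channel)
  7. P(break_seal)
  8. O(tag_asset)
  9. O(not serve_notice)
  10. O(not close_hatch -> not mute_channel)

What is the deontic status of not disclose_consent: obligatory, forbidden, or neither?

Premise 3 is O(not publish_contract -> not disclose_consent), but O(not publish_contract) is not derivable from the premises, so it does not yield O(not disclose_consent).
No premise or chain of K-axiom applications forces O(not disclose_consent), and none forces O(disclose_consent). So not disclose_consent is neither obligatory nor forbidden under these norms.

Neither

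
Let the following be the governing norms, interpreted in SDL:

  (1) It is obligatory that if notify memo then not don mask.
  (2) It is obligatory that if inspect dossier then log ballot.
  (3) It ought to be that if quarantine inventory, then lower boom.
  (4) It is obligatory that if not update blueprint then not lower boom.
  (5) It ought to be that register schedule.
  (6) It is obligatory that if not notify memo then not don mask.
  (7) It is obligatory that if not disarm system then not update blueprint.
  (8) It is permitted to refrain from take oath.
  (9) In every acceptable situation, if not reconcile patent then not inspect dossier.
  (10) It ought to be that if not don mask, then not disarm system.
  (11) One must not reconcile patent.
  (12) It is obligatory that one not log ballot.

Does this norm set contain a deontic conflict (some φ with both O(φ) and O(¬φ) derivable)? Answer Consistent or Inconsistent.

Consistent

Premise 2 is O(inspect_dossier → log_ballot), but O(inspect_dossier) is not derivable from the premises, so it does not yield O(log_ballot).
So O(log_ballot) is not derivable, and the apparent clash with O(¬log_ballot) does not arise.
A world satisfying every obligation exists (e.g. disarm_system=false, don_mask=false, inspect_dossier=false, log_ballot=false, lower_boom=false, notify_memo=false, quarantine_inventory=false, reconcile_patent=false, register_schedule=true, take_oath=false, update_blueprint=false); no atom is both obligatory and forbidden, so the set is consistent.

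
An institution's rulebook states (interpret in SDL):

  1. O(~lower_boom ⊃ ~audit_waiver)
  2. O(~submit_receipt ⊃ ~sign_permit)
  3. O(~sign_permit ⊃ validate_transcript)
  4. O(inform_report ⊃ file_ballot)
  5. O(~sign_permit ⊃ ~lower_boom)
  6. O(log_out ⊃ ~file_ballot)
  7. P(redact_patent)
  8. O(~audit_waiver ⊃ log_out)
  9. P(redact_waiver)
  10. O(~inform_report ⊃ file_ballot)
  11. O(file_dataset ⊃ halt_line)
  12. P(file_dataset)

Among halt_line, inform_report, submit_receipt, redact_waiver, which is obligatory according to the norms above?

By case analysis on ~inform_report: premise 10 gives O(~inform_report ⊃ file_ballot) and premise 4 gives O(inform_report ⊃ file_ballot), so O(file_ballot) either way.
Premise 6, O(log_out ⊃ ~file_ballot), contraposes to O(file_ballot ⊃ ~log_out); with O(file_ballot) we get O(~log_out).
The contrapositive of premise 8 (O(~audit_waiver ⊃ log_out)) is O(~log_out ⊃ audit_waiver), and O(~log_out) is already established, so O(audit_waiver).
The contrapositive of premise 1 (O(~lower_boom ⊃ ~audit_waiver)) is O(audit_waiver ⊃ lower_boom), and O(audit_waiver) is already established, so O(lower_boom).
The contrapositive of premise 5 (O(~sign_permit ⊃ ~lower_boom)) is O(lower_boom ⊃ sign_permit), and O(lower_boom) is already established, so O(sign_permit).
Premise 2 is O(~submit_receipt ⊃ ~sign_permit); contrapositively O(sign_permit ⊃ submit_receipt). Since O(sign_permit) holds, K gives O(submit_receipt).
So O(submit_receipt) holds — submit_receipt is obligatory. None of the other listed options is made obligatory by any chain of premises.

submit_receipt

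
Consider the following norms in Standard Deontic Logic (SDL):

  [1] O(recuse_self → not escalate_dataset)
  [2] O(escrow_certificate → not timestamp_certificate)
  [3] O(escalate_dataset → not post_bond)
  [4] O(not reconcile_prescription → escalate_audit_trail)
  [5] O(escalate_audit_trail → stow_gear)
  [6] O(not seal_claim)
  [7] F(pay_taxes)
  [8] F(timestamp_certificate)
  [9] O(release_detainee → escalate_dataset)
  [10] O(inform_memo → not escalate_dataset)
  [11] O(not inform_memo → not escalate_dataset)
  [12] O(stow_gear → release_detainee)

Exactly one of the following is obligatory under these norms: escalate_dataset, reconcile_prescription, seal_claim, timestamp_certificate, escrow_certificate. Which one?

reconcile_prescription

By case analysis on inform_memo: premise 10 gives O(inform_memo → not escalate_dataset) and premise 11 gives O(not inform_memo → not escalate_dataset), so O(not escalate_dataset) either way.
The contrapositive of premise 9 (O(release_detainee → escalate_dataset)) is O(not escalate_dataset → not release_detainee), and O(not escalate_dataset) is already established, so O(not release_detainee).
Premise 12, O(stow_gear → release_detainee), contraposes to O(not release_detainee → not stow_gear); with O(not release_detainee) we get O(not stow_gear).
Premise 5 is O(escalate_audit_trail → stow_gear); contrapositively O(not stow_gear → not escalate_audit_trail). Since O(not stow_gear) holds, K gives O(not escalate_audit_trail).
Premise 4 is O(not reconcile_prescription → escalate_audit_trail); contrapositively O(not escalate_audit_trail → reconcile_prescription). Since O(not escalate_audit_trail) holds, K gives O(reconcile_prescription).
So O(reconcile_prescription) holds — reconcile_prescription is obligatory. None of the other listed options is made obligatory by any chain of premises.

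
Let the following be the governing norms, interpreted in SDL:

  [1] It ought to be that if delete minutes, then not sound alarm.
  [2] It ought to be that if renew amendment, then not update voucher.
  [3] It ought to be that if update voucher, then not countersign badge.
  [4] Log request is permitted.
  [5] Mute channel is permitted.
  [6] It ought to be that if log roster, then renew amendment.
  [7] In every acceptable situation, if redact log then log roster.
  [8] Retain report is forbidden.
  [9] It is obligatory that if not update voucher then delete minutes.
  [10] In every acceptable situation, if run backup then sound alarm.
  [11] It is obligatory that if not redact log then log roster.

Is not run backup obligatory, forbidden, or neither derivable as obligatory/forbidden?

Obligatory

Premises 11 and 7 cover both cases: O(¬redact_log → log_roster) and O(redact_log → log_roster). Since ¬redact_log ∨ redact_log is a tautology, O(log_roster) follows.
Premise 6 is O(log_roster → renew_amendment); since O(log_roster), deontic closure gives O(renew_amendment).
From O(renew_amendment) and premise 2, O(renew_amendment → ¬update_voucher), we obtain O(¬update_voucher).
From O(¬update_voucher) and premise 9, O(¬update_voucher → delete_minutes), we obtain O(delete_minutes).
Applying K to premise 1 (O(delete_minutes → ¬sound_alarm)) and O(delete_minutes) yields O(¬sound_alarm).
The contrapositive of premise 10 (O(run_backup → sound_alarm)) is O(¬sound_alarm → ¬run_backup), and O(¬sound_alarm) is already established, so O(¬run_backup).
Premises 3, 4, 5, 8 do not contribute to this derivation.
Hence ¬run_backup is obligatory.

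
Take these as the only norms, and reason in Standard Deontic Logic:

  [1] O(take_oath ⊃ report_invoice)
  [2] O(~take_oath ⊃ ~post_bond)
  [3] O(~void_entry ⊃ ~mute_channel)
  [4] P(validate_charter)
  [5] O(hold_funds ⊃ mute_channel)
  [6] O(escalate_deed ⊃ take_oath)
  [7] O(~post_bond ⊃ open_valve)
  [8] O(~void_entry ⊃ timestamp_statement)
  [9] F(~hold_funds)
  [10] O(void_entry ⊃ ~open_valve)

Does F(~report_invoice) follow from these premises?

F(~hold_funds) at premise 9 means O(hold_funds).
With premise 5, O(hold_funds ⊃ mute_channel), the K-axiom yields O(mute_channel).
The contrapositive of premise 3 (O(~void_entry ⊃ ~mute_channel)) is O(mute_channel ⊃ void_entry), and O(mute_channel) is already established, so O(void_entry).
Premise 10 is O(void_entry ⊃ ~open_valve); since O(void_entry), deontic closure gives O(~open_valve).
Premise 7, O(~post_bond ⊃ open_valve), contraposes to O(~open_valve ⊃ post_bond); with O(~open_valve) we get O(post_bond).
Premise 2, O(~take_oath ⊃ ~post_bond), contraposes to O(post_bond ⊃ take_oath); with O(post_bond) we get O(take_oath).
Premise 1 is O(take_oath ⊃ report_invoice); since O(take_oath), deontic closure gives O(report_invoice).
Premises 4, 6, 8 do not contribute to this derivation.
So O(report_invoice) holds, i.e. F(~report_invoice). The claim follows.

Yes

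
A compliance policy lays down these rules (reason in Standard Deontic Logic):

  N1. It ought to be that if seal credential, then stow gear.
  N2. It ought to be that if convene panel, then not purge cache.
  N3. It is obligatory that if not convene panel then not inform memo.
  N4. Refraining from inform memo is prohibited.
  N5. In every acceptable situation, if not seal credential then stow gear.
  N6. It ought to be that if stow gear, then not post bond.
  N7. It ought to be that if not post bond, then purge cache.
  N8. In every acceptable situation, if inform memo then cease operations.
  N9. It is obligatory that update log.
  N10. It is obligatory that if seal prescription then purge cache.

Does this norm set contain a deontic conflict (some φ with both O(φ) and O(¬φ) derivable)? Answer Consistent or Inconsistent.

Inconsistent

Premises 1 and 5 are O(seal_credential → stow_gear) and O(¬seal_credential → stow_gear); every ideal world satisfies seal_credential or ¬seal_credential, so in either case stow_gear holds — hence O(stow_gear).
From O(stow_gear) and premise 6, O(stow_gear → ¬post_bond), we obtain O(¬post_bond).
From O(¬post_bond) and premise 7, O(¬post_bond → purge_cache), we obtain O(purge_cache).
Premise 2 is O(convene_panel → ¬purge_cache); contrapositively O(purge_cache → ¬convene_panel). Since O(purge_cache) holds, K gives O(¬convene_panel).
Premise 3 is O(¬convene_panel → ¬inform_memo); since O(¬convene_panel), deontic closure gives O(¬inform_memo).
But premise 4, F(¬inform_memo), means O(inform_memo).
We now have both O(¬inform_memo) and O(inform_memo) — inform_memo is simultaneously obligatory and forbidden, violating the D-axiom.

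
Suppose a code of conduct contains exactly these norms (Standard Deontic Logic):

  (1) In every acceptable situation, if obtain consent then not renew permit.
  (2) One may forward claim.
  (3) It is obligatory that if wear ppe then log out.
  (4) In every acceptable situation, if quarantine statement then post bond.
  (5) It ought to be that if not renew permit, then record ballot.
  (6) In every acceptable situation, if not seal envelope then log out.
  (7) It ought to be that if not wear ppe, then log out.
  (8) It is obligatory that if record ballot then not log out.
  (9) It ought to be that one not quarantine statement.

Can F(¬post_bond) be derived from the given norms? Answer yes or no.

Premise 4 is O(quarantine_statement → post_bond), but O(quarantine_statement) is not derivable from the premises, so it does not yield O(post_bond).
No other premise forces O(post_bond). An ideal world satisfying every premise can still have ¬post_bond true, so F(¬post_bond) is not derivable.

No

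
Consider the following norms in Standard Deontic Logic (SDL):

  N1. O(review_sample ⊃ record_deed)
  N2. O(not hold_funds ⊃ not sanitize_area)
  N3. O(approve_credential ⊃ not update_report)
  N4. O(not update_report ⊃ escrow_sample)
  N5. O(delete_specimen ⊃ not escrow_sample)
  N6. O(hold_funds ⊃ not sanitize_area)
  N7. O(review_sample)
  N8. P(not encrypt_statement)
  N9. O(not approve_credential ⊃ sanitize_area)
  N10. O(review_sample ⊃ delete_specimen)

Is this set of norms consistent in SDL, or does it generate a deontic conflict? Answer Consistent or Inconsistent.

Inconsistent

Premises 2 and 6 cover both cases: O(not hold_funds ⊃ not sanitize_area) and O(hold_funds ⊃ not sanitize_area). Since not hold_funds ∨ hold_funds is a tautology, O(not sanitize_area) follows.
Premise 9, O(not approve_credential ⊃ sanitize_area), contraposes to O(not sanitize_area ⊃ approve_credential); with O(not sanitize_area) we get O(approve_credential).
With premise 3, O(approve_credential ⊃ not update_report), the K-axiom yields O(not update_report).
With premise 4, O(not update_report ⊃ escrow_sample), the K-axiom yields O(escrow_sample).
Premise 5, O(delete_specimen ⊃ not escrow_sample), contraposes to O(escrow_sample ⊃ not delete_specimen); with O(escrow_sample) we get O(not delete_specimen).
Premise 10 is O(review_sample ⊃ delete_specimen); contrapositively O(not delete_specimen ⊃ not review_sample). Since O(not delete_specimen) holds, K gives O(not review_sample).
Yet premise 7 states O(review_sample).
We now have both O(not review_sample) and O(review_sample) — review_sample is simultaneously obligatory and forbidden, violating the D-axiom.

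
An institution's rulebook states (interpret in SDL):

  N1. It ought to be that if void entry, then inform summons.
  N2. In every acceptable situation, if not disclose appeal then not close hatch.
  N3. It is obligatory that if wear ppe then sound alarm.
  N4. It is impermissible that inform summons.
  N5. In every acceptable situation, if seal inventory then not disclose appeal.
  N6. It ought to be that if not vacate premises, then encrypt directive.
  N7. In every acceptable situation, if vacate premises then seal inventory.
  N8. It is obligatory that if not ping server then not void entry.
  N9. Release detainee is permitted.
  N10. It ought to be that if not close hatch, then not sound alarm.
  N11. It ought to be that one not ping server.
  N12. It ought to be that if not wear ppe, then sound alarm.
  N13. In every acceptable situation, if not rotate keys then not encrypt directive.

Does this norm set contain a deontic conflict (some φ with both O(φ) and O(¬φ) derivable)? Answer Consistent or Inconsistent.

Consistent

Premise 1 is O(void_entry → inform_summons), but O(void_entry) is not derivable from the premises, so it does not yield O(inform_summons).
So O(inform_summons) is not derivable, and the apparent clash with O(¬inform_summons) does not arise.
A world satisfying every obligation exists (e.g. close_hatch=true, disclose_appeal=true, encrypt_directive=true, inform_summons=false, ping_server=false, release_detainee=false, rotate_keys=true, seal_inventory=false, sound_alarm=true, vacate_premises=false, void_entry=false, wear_ppe=false); no atom is both obligatory and forbidden, so the set is consistent.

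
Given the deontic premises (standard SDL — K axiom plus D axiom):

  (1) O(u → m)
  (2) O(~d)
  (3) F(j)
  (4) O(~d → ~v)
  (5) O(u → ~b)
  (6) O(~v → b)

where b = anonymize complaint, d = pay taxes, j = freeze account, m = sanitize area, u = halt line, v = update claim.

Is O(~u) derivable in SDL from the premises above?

Premise 2 gives O(~d).
Applying K to premise 4 (O(~d → ~v)) and O(~d) yields O(~v).
Premise 6 is O(~v → b); since O(~v), deontic closure gives O(b).
The contrapositive of premise 5 (O(u → ~b)) is O(b → ~u), and O(b) is already established, so O(~u).
Premises 1, 3 do not contribute to this derivation.
So O(~u) follows.

Yes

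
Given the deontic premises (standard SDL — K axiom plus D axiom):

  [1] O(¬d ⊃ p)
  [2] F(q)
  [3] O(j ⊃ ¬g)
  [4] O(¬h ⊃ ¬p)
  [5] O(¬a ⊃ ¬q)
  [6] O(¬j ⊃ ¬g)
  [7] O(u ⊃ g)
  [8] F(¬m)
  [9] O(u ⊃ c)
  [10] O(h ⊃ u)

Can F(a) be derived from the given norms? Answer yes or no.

No

Premise 5 is O(¬a ⊃ ¬q); even if O(¬q) held, inferring O(¬a) would be affirming the consequent — invalid.
No other premise forces O(¬a). An ideal world satisfying every premise can still have a true, so F(a) is not derivable.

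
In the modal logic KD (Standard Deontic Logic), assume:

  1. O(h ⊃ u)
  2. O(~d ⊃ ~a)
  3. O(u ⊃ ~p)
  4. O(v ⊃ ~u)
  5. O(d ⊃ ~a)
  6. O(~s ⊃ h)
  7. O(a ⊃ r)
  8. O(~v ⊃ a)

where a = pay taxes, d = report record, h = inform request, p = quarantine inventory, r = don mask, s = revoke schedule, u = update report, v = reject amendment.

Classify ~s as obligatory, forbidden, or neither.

By case analysis on d: premise 5 gives O(d ⊃ ~a) and premise 2 gives O(~d ⊃ ~a), so O(~a) either way.
Premise 8, O(~v ⊃ a), contraposes to O(~a ⊃ v); with O(~a) we get O(v).
Applying K to premise 4 (O(v ⊃ ~u)) and O(v) yields O(~u).
Premise 1 is O(h ⊃ u); contrapositively O(~u ⊃ ~h). Since O(~u) holds, K gives O(~h).
Premise 6, O(~s ⊃ h), contraposes to O(~h ⊃ s); with O(~h) we get O(s).
Premises 3, 7 do not contribute to this derivation.
Thus O(s), which is F(~s): ~s is forbidden.

Forbidden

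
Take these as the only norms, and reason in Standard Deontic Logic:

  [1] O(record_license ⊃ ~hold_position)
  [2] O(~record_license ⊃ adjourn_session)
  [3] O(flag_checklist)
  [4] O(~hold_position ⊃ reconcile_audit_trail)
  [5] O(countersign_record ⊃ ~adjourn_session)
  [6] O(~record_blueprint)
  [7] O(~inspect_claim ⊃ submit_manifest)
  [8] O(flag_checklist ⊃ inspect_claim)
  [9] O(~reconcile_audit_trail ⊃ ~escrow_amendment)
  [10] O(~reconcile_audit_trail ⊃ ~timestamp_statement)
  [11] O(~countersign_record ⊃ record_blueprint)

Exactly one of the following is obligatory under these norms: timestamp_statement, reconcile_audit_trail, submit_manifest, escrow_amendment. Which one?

reconcile_audit_trail

Premise 6 gives O(~record_blueprint).
Premise 11, O(~countersign_record ⊃ record_blueprint), contraposes to O(~record_blueprint ⊃ countersign_record); with O(~record_blueprint) we get O(countersign_record).
Premise 5 is O(countersign_record ⊃ ~adjourn_session); since O(countersign_record), deontic closure gives O(~adjourn_session).
Premise 2, O(~record_license ⊃ adjourn_session), contraposes to O(~adjourn_session ⊃ record_license); with O(~adjourn_session) we get O(record_license).
With premise 1, O(record_license ⊃ ~hold_position), the K-axiom yields O(~hold_position).
From O(~hold_position) and premise 4, O(~hold_position ⊃ reconcile_audit_trail), we obtain O(reconcile_audit_trail).
So O(reconcile_audit_trail) holds — reconcile_audit_trail is obligatory. None of the other listed options is made obligatory by any chain of premises.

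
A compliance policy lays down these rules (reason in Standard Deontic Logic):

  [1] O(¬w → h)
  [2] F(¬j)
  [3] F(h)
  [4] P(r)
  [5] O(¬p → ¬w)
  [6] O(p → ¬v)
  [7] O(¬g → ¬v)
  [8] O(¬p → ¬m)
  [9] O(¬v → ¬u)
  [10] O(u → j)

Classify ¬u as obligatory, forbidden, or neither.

Premise 3 is F(h), i.e. O(¬h).
Premise 1, O(¬w → h), contraposes to O(¬h → w); with O(¬h) we get O(w).
Premise 5, O(¬p → ¬w), contraposes to O(w → p); with O(w) we get O(p).
With premise 6, O(p → ¬v), the K-axiom yields O(¬v).
With premise 9, O(¬v → ¬u), the K-axiom yields O(¬u).
Premises 2, 4, 7, 8, 10 do not contribute to this derivation.
Hence ¬u is obligatory.

Obligatory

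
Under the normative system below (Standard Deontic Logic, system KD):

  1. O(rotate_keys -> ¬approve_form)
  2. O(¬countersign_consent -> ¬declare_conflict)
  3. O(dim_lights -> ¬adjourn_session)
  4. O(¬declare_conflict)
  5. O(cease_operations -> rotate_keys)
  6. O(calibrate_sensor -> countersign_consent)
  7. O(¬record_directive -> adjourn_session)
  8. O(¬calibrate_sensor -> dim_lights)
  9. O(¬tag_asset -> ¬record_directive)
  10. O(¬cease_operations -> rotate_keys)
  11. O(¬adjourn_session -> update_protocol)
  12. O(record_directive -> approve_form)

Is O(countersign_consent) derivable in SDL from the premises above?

Premises 5 and 10 are O(cease_operations -> rotate_keys) and O(¬cease_operations -> rotate_keys); every ideal world satisfies cease_operations or ¬cease_operations, so in either case rotate_keys holds — hence O(rotate_keys).
Applying K to premise 1 (O(rotate_keys -> ¬approve_form)) and O(rotate_keys) yields O(¬approve_form).
The contrapositive of premise 12 (O(record_directive -> approve_form)) is O(¬approve_form -> ¬record_directive), and O(¬approve_form) is already established, so O(¬record_directive).
Premise 7 is O(¬record_directive -> adjourn_session); since O(¬record_directive), deontic closure gives O(adjourn_session).
The contrapositive of premise 3 (O(dim_lights -> ¬adjourn_session)) is O(adjourn_session -> ¬dim_lights), and O(adjourn_session) is already established, so O(¬dim_lights).
Premise 8, O(¬calibrate_sensor -> dim_lights), contraposes to O(¬dim_lights -> calibrate_sensor); with O(¬dim_lights) we get O(calibrate_sensor).
Applying K to premise 6 (O(calibrate_sensor -> countersign_consent)) and O(calibrate_sensor) yields O(countersign_consent).
Premises 2, 4, 9, 11 do not contribute to this derivation.
So O(countersign_consent) follows.

Yes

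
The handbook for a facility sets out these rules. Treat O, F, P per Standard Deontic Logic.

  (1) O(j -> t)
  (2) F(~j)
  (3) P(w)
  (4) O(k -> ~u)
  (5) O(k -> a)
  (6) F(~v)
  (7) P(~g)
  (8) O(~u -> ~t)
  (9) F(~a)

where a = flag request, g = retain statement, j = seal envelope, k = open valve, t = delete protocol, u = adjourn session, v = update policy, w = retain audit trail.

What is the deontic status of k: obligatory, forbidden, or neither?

Forbidden

F(~j) at premise 2 means O(j).
From O(j) and premise 1, O(j -> t), we obtain O(t).
Premise 8 is O(~u -> ~t); contrapositively O(t -> u). Since O(t) holds, K gives O(u).
Premise 4 is O(k -> ~u); contrapositively O(u -> ~k). Since O(u) holds, K gives O(~k).
Premises 3, 5, 6, 7, 9 do not contribute to this derivation.
Thus O(~k), which is F(k): k is forbidden.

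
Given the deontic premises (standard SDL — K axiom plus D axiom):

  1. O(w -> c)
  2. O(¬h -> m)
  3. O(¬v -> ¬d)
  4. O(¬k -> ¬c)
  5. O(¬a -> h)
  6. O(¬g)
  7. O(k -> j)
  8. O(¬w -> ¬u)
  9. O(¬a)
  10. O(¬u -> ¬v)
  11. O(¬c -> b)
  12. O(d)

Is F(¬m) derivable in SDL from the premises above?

Premise 2 is O(¬h -> m), but O(¬h) is not derivable from the premises, so it does not yield O(m).
No other premise forces O(m). An ideal world satisfying every premise can still have ¬m true, so F(¬m) is not derivable.

No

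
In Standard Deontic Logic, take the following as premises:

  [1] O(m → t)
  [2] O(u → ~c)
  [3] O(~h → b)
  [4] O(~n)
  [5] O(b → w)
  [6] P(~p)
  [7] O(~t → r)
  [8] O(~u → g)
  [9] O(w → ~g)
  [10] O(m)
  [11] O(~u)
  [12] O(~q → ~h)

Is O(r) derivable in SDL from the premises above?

Premise 7 is O(~t → r), but O(~t) is not derivable from the premises, so it does not yield O(r).
No other premise forces O(r). An ideal world satisfying every premise can still have r false, so O(r) is not derivable.

No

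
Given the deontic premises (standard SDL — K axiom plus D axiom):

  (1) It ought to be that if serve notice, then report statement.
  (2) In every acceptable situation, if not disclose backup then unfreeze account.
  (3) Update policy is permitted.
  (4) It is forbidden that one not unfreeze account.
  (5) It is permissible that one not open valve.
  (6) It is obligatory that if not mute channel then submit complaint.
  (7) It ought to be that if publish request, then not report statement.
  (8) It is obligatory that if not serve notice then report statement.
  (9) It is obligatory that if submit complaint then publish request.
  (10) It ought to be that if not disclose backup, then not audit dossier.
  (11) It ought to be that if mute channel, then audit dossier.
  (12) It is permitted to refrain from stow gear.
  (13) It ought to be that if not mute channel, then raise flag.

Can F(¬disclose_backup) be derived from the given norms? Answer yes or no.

Premises 8 and 1 are O(¬serve_notice → report_statement) and O(serve_notice → report_statement); every ideal world satisfies ¬serve_notice or serve_notice, so in either case report_statement holds — hence O(report_statement).
Premise 7, O(publish_request → ¬report_statement), contraposes to O(report_statement → ¬publish_request); with O(report_statement) we get O(¬publish_request).
Premise 9, O(submit_complaint → publish_request), contraposes to O(¬publish_request → ¬submit_complaint); with O(¬publish_request) we get O(¬submit_complaint).
Premise 6 is O(¬mute_channel → submit_complaint); contrapositively O(¬submit_complaint → mute_channel). Since O(¬submit_complaint) holds, K gives O(mute_channel).
Premise 11 is O(mute_channel → audit_dossier); since O(mute_channel), deontic closure gives O(audit_dossier).
The contrapositive of premise 10 (O(¬disclose_backup → ¬audit_dossier)) is O(audit_dossier → disclose_backup), and O(audit_dossier) is already established, so O(disclose_backup).
Premises 2, 3, 4, 5, 12, 13 do not contribute to this derivation.
So O(disclose_backup) holds, i.e. F(¬disclose_backup). The claim follows.

Yes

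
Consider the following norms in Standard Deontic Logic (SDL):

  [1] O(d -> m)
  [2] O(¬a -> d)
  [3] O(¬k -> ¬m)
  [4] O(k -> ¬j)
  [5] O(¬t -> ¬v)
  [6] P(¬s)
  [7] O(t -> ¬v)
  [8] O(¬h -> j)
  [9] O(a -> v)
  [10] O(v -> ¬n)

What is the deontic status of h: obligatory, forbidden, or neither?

Obligatory

By case analysis on t: premise 7 gives O(t -> ¬v) and premise 5 gives O(¬t -> ¬v), so O(¬v) either way.
Premise 9 is O(a -> v); contrapositively O(¬v -> ¬a). Since O(¬v) holds, K gives O(¬a).
Premise 2 is O(¬a -> d); since O(¬a), deontic closure gives O(d).
Applying K to premise 1 (O(d -> m)) and O(d) yields O(m).
Premise 3, O(¬k -> ¬m), contraposes to O(m -> k); with O(m) we get O(k).
Premise 4 is O(k -> ¬j); since O(k), deontic closure gives O(¬j).
Premise 8, O(¬h -> j), contraposes to O(¬j -> h); with O(¬j) we get O(h).
Premises 6, 10 do not contribute to this derivation.
Hence h is obligatory.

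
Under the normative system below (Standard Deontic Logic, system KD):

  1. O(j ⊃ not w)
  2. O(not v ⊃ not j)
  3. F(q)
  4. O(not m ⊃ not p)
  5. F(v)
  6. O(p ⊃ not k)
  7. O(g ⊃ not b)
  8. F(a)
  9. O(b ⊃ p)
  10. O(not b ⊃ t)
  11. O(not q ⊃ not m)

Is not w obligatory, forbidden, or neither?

Neither

Premise 1 is O(j ⊃ not w), but O(j) is not derivable from the premises, so it does not yield O(not w).
No premise or chain of K-axiom applications forces O(not w), and none forces O(w). So not w is neither obligatory nor forbidden under these norms.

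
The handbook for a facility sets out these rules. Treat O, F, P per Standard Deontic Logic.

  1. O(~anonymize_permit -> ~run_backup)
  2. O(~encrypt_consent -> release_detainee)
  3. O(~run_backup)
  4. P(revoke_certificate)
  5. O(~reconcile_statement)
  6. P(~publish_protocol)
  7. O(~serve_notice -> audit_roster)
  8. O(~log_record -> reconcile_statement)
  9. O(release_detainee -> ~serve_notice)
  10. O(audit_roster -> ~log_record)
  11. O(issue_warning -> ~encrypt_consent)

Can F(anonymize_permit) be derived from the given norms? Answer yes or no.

Premise 1 is O(~anonymize_permit -> ~run_backup); even if O(~run_backup) held, inferring O(~anonymize_permit) would be affirming the consequent — invalid.
No other premise forces O(~anonymize_permit). An ideal world satisfying every premise can still have anonymize_permit true, so F(anonymize_permit) is not derivable.

No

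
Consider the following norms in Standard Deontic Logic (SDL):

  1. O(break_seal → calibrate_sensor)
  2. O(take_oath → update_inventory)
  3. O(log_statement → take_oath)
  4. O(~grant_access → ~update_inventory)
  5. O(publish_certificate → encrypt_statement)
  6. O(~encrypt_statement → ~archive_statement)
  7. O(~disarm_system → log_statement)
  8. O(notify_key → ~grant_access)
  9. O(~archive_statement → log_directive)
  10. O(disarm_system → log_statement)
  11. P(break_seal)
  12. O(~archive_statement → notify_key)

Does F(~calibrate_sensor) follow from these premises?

Premise 1 is O(break_seal → calibrate_sensor), but O(break_seal) is not derivable from the premises (the permission P(break_seal) asserts only ~O(~break_seal), not O(break_seal)), so it does not yield O(calibrate_sensor).
No other premise forces O(calibrate_sensor). An ideal world satisfying every premise can still have ~calibrate_sensor true, so F(~calibrate_sensor) is not derivable.

No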